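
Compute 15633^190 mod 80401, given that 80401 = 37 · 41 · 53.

68379

Mod 37: 15633 ≡ 19; by Fermat, exponent reduces to 190 mod 36 = 10; 19^10 ≡ 3 (mod 37).
Mod 41: 15633 ≡ 12; by Fermat, exponent reduces to 190 mod 40 = 30; 12^30 ≡ 32 (mod 41).
Mod 53: 15633 ≡ 51; by Fermat, exponent reduces to 190 mod 52 = 34; 51^34 ≡ 9 (mod 53).
Combine by CRT: x ≡ 3 (mod 37), x ≡ 32 (mod 41), x ≡ 9 (mod 53) ⇒ x ≡ 68379 (mod 80401).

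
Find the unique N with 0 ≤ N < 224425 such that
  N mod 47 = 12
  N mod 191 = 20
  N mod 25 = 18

From N ≡ 12 (mod 47) write N = 12 + 47t. Substituting into N ≡ 20 (mod 191) gives 47t ≡ 8 (mod 191), and since 47⁻¹ ≡ 126 (mod 191), t ≡ 53. Hence N ≡ 12 + 47·53 = 2503 (mod 8977).
From N ≡ 2503 (mod 8977) write N = 2503 + 8977t. Substituting into N ≡ 18 (mod 25) gives 8977t ≡ 15 (mod 25), and since 2⁻¹ ≡ 13 (mod 25), t ≡ 20. Hence N ≡ 2503 + 8977·20 = 182043 (mod 224425).

182043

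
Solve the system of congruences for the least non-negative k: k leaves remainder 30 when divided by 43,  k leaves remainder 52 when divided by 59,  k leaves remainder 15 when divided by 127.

Combine the congruences pairwise.
From k ≡ 30 (mod 43) write k = 30 + 43t. Substituting into k ≡ 52 (mod 59) gives 43t ≡ 22 (mod 59), and since 43⁻¹ ≡ 11 (mod 59), t ≡ 6. Hence k ≡ 30 + 43·6 = 288 (mod 2537).
From k ≡ 288 (mod 2537) write k = 288 + 2537t. Substituting into k ≡ 15 (mod 127) gives 2537t ≡ 108 (mod 127), and since 124⁻¹ ≡ 42 (mod 127), t ≡ 91. Hence k ≡ 288 + 2537·91 = 231155 (mod 322199).

231155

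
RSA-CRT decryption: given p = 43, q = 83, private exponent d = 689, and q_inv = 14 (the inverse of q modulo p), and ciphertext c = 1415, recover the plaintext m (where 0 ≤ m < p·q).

1140

d_p = d mod (p−1) = 689 mod 42 = 17; d_q = d mod (q−1) = 33.
m₁ = c^(d_p) mod p: c ≡ 39 (mod 43), and 39^17 mod 43 = 22.
m₂ = c^(d_q) mod q: c ≡ 4 (mod 83), and 4^33 mod 83 = 61.
h = q_inv·(m₁ − m₂) mod p = 14·(22 − 61) mod 43 = 13.
m = m₂ + h·q = 61 + 13·83 = 1140.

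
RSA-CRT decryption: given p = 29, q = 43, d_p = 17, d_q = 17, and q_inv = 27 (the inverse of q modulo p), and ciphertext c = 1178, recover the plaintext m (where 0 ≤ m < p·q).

1012

m₁ = c^(d_p) mod p: c ≡ 18 (mod 29), and 18^17 mod 29 = 26.
m₂ = c^(d_q) mod q: c ≡ 17 (mod 43), and 17^17 mod 43 = 23.
h = q_inv·(m₁ − m₂) mod p = 27·(26 − 23) mod 29 = 23.
m = m₂ + h·q = 23 + 23·43 = 1012.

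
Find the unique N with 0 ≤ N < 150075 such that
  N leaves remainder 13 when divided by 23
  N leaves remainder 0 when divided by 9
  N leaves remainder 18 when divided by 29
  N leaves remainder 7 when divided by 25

The moduli are pairwise coprime; M = 23·9·29·25 = 150075.
M/23 = 6525; 6525 ≡ 16 (mod 23); 16·13 ≡ 1, so inverse 13.
M/9 = 16675; 16675 ≡ 7 (mod 9); 7·4 ≡ 1, so inverse 4.
M/29 = 5175; 5175 ≡ 13 (mod 29); 13·9 ≡ 1, so inverse 9.
M/25 = 6003; 6003 ≡ 3 (mod 25); 3·17 ≡ 1, so inverse 17.
N ≡ 13·6525·13 + 0·16675·4 + 18·5175·9 + 7·6003·17 = 2655432.
2655432 mod 150075 = 104157.

104157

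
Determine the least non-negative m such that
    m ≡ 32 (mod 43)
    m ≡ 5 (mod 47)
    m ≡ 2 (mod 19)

From m ≡ 32 (mod 43) write m = 32 + 43t. Substituting into m ≡ 5 (mod 47) gives 43t ≡ 20 (mod 47), and since 43⁻¹ ≡ 35 (mod 47), t ≡ 42. Hence m ≡ 32 + 43·42 = 1838 (mod 2021).
From m ≡ 1838 (mod 2021) write m = 1838 + 2021t. Substituting into m ≡ 2 (mod 19) gives 2021t ≡ 7 (mod 19), and since 7⁻¹ ≡ 11 (mod 19), t ≡ 1. Hence m ≡ 1838 + 2021·1 = 3859 (mod 38399).

3859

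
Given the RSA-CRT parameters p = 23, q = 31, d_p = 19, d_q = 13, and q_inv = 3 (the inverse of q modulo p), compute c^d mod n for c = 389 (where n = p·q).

m₁ = c^(d_p) mod p: c ≡ 21 (mod 23), and 21^19 mod 23 = 20.
m₂ = c^(d_q) mod q: c ≡ 17 (mod 31), and 17^13 mod 31 = 3.
h = q_inv·(m₁ − m₂) mod p = 3·(20 − 3) mod 23 = 5.
m = m₂ + h·q = 3 + 5·31 = 158.

158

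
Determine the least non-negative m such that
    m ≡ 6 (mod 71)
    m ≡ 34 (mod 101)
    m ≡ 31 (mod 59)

From m ≡ 6 (mod 71) write m = 6 + 71t. Substituting into m ≡ 34 (mod 101) gives 71t ≡ 28 (mod 101), and since 71⁻¹ ≡ 37 (mod 101), t ≡ 26. Hence m ≡ 6 + 71·26 = 1852 (mod 7171).
From m ≡ 1852 (mod 7171) write m = 1852 + 7171t. Substituting into m ≡ 31 (mod 59) gives 7171t ≡ 8 (mod 59), and since 32⁻¹ ≡ 24 (mod 59), t ≡ 15. Hence m ≡ 1852 + 7171·15 = 109417 (mod 423089).

109417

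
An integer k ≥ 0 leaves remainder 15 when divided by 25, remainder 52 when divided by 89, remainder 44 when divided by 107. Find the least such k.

166215

Combine the congruences pairwise.
From k ≡ 15 (mod 25) write k = 15 + 25t. Substituting into k ≡ 52 (mod 89) gives 25t ≡ 37 (mod 89), and since 25⁻¹ ≡ 57 (mod 89), t ≡ 62. Hence k ≡ 15 + 25·62 = 1565 (mod 2225).
From k ≡ 1565 (mod 2225) write k = 1565 + 2225t. Substituting into k ≡ 44 (mod 107) gives 2225t ≡ 84 (mod 107), and since 85⁻¹ ≡ 34 (mod 107), t ≡ 74. Hence k ≡ 1565 + 2225·74 = 166215 (mod 238075).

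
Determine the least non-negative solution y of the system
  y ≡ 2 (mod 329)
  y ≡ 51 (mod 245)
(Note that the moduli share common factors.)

Combine the congruences pairwise.
gcd(329, 245) = 7 and 7 | (51 − 2), so the pair is consistent; merging gives y ≡ 6911 (mod 11515), where 11515 = lcm(329, 245).
The solution is unique modulo lcm(329, 245) = 11515.

6911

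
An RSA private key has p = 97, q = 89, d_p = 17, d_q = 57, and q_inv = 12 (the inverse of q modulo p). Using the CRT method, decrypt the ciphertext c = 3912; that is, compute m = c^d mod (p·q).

4612

m₁ = c^(d_p) mod p: c ≡ 32 (mod 97), and 32^17 mod 97 = 53.
m₂ = c^(d_q) mod q: c ≡ 85 (mod 89), and 85^57 mod 89 = 73.
h = q_inv·(m₁ − m₂) mod p = 12·(53 − 73) mod 97 = 51.
m = m₂ + h·q = 73 + 51·89 = 4612.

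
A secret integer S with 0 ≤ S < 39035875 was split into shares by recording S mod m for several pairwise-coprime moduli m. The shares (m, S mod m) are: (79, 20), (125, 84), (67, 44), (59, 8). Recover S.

7235709

The moduli are pairwise coprime; N = 79·125·67·59 = 39035875.
N/79 = 494125; 494125 ≡ 59 (mod 79); 59·75 ≡ 1, so inverse 75.
N/125 = 312287; 312287 ≡ 37 (mod 125); 37·98 ≡ 1, so inverse 98.
N/67 = 582625; 582625 ≡ 60 (mod 67); 60·19 ≡ 1, so inverse 19.
N/59 = 661625; 661625 ≡ 58 (mod 59); 58·58 ≡ 1, so inverse 58.
S ≡ 20·494125·75 + 84·312287·98 + 44·582625·19 + 8·661625·58 = 4106002584.
4106002584 mod 39035875 = 7235709.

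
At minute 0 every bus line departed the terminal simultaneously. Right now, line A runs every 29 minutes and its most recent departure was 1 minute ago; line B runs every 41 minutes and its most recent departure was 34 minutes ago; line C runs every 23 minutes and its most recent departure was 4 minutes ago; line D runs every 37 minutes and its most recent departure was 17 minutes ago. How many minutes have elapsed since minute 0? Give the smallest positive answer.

321843

The moduli are pairwise coprime; N = 29·41·23·37 = 1011839.
N/29 = 34891; 34891 ≡ 4 (mod 29); 4·22 ≡ 1, so inverse 22.
N/41 = 24679; 24679 ≡ 38 (mod 41); 38·27 ≡ 1, so inverse 27.
N/23 = 43993; 43993 ≡ 17 (mod 23); 17·19 ≡ 1, so inverse 19.
N/37 = 27347; 27347 ≡ 4 (mod 37); 4·28 ≡ 1, so inverse 28.
t ≡ 1·34891·22 + 34·24679·27 + 4·43993·19 + 17·27347·28 = 39783564.
39783564 mod 1011839 = 321843.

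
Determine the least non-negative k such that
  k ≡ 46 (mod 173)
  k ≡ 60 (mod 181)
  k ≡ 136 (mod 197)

774740

Combine the congruences pairwise.
From k ≡ 46 (mod 173) write k = 46 + 173t. Substituting into k ≡ 60 (mod 181) gives 173t ≡ 14 (mod 181), and since 173⁻¹ ≡ 113 (mod 181), t ≡ 134. Hence k ≡ 46 + 173·134 = 23228 (mod 31313).
From k ≡ 23228 (mod 31313) write k = 23228 + 31313t. Substituting into k ≡ 136 (mod 197) gives 31313t ≡ 154 (mod 197), and since 187⁻¹ ≡ 59 (mod 197), t ≡ 24. Hence k ≡ 23228 + 31313·24 = 774740 (mod 6168661).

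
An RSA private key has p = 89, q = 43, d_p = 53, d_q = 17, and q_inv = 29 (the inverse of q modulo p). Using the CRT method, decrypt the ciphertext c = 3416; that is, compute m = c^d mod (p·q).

835

m₁ = c^(d_p) mod p: c ≡ 34 (mod 89), and 34^53 mod 89 = 34.
m₂ = c^(d_q) mod q: c ≡ 19 (mod 43), and 19^17 mod 43 = 18.
h = q_inv·(m₁ − m₂) mod p = 29·(34 − 18) mod 89 = 19.
m = m₂ + h·q = 18 + 19·43 = 835.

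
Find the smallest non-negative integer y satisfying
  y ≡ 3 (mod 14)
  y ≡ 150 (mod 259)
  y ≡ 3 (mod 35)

1963

gcd(14, 259) = 7 and 7 | (150 − 3), so the pair is consistent; merging gives y ≡ 409 (mod 518), where 518 = lcm(14, 259).
gcd(518, 35) = 7 and 7 | (3 − 409), so the pair is consistent; merging gives y ≡ 1963 (mod 2590), where 2590 = lcm(518, 35).
The solution is unique modulo lcm(14, 259, 35) = 2590.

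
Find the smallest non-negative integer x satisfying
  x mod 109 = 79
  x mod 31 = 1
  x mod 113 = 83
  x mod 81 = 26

27873341

The moduli are pairwise coprime; N = 109·31·113·81 = 30927987.
N/109 = 283743; 283743 ≡ 16 (mod 109); 16·75 ≡ 1, so inverse 75.
N/31 = 997677; 997677 ≡ 4 (mod 31); 4·8 ≡ 1, so inverse 8.
N/113 = 273699; 273699 ≡ 13 (mod 113); 13·87 ≡ 1, so inverse 87.
N/81 = 381827; 381827 ≡ 74 (mod 81); 74·23 ≡ 1, so inverse 23.
x ≡ 79·283743·75 + 1·997677·8 + 83·273699·87 + 26·381827·23 = 3893871716.
3893871716 mod 30927987 = 27873341.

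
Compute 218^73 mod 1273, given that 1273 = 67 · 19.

Mod 67: 218 ≡ 17; by Fermat, exponent reduces to 73 mod 66 = 7; 17^7 ≡ 54 (mod 67).
Mod 19: 218 ≡ 9; by Fermat, exponent reduces to 73 mod 18 = 1; 9^1 ≡ 9 (mod 19).
Combine by CRT: x ≡ 54 (mod 67), x ≡ 9 (mod 19) ⇒ x ≡ 389 (mod 1273).

389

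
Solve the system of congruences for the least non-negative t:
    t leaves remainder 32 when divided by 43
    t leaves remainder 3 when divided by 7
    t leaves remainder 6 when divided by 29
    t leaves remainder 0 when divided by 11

From t ≡ 32 (mod 43) write t = 32 + 43s. Substituting into t ≡ 3 (mod 7) gives 43s ≡ 6 (mod 7), and since 1⁻¹ ≡ 1 (mod 7), s ≡ 6. Hence t ≡ 32 + 43·6 = 290 (mod 301).
From t ≡ 290 (mod 301) write t = 290 + 301s. Substituting into t ≡ 6 (mod 29) gives 301s ≡ 6 (mod 29), and since 11⁻¹ ≡ 8 (mod 29), s ≡ 19. Hence t ≡ 290 + 301·19 = 6009 (mod 8729).
From t ≡ 6009 (mod 8729) write t = 6009 + 8729s. Substituting into t ≡ 0 (mod 11) gives 8729s ≡ 8 (mod 11), and since 6⁻¹ ≡ 2 (mod 11), s ≡ 5. Hence t ≡ 6009 + 8729·5 = 49654 (mod 96019).

49654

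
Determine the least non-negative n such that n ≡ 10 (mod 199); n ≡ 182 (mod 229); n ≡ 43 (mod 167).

From n ≡ 10 (mod 199) write n = 10 + 199t. Substituting into n ≡ 182 (mod 229) gives 199t ≡ 172 (mod 229), and since 199⁻¹ ≡ 145 (mod 229), t ≡ 208. Hence n ≡ 10 + 199·208 = 41402 (mod 45571).
From n ≡ 41402 (mod 45571) write n = 41402 + 45571t. Substituting into n ≡ 43 (mod 167) gives 45571t ≡ 57 (mod 167), and since 147⁻¹ ≡ 25 (mod 167), t ≡ 89. Hence n ≡ 41402 + 45571·89 = 4097221 (mod 7610357).

4097221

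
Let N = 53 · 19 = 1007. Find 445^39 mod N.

189

Mod 53: 445 ≡ 21; 21^39 ≡ 30 (mod 53).
Mod 19: 445 ≡ 8; by Fermat, exponent reduces to 39 mod 18 = 3; 8^3 ≡ 18 (mod 19).
Combine by CRT: x ≡ 30 (mod 53), x ≡ 18 (mod 19) ⇒ x ≡ 189 (mod 1007).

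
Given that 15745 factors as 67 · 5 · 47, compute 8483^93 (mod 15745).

Mod 67: 8483 ≡ 41; by Fermat, exponent reduces to 93 mod 66 = 27; 41^27 ≡ 58 (mod 67).
Mod 5: 8483 ≡ 3; by Fermat, exponent reduces to 93 mod 4 = 1; 3^1 ≡ 3 (mod 5).
Mod 47: 8483 ≡ 23; by Fermat, exponent reduces to 93 mod 46 = 1; 23^1 ≡ 23 (mod 47).
Combine by CRT: x ≡ 58 (mod 67), x ≡ 3 (mod 5), x ≡ 23 (mod 47) ⇒ x ≡ 728 (mod 15745).

728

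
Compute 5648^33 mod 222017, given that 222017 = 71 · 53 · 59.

Mod 71: 5648 ≡ 39; 39^33 ≡ 26 (mod 71).
Mod 53: 5648 ≡ 30; 30^33 ≡ 30 (mod 53).
Mod 59: 5648 ≡ 43; 43^33 ≡ 13 (mod 59).
Combine by CRT: x ≡ 26 (mod 71), x ≡ 30 (mod 53), x ≡ 13 (mod 59) ⇒ x ≡ 12167 (mod 222017).

12167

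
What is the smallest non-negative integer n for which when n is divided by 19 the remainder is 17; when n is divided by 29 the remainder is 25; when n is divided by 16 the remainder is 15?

The moduli are pairwise coprime; M = 19·29·16 = 8816.
M/19 = 464; 464 ≡ 8 (mod 19); 8·12 ≡ 1, so inverse 12.
M/29 = 304; 304 ≡ 14 (mod 29); 14·27 ≡ 1, so inverse 27.
M/16 = 551; 551 ≡ 7 (mod 16); 7·7 ≡ 1, so inverse 7.
n ≡ 17·464·12 + 25·304·27 + 15·551·7 = 357711.
357711 mod 8816 = 5071.

5071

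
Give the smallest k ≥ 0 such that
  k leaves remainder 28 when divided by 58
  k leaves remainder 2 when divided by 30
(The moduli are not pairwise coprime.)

782

gcd(58, 30) = 2 and 2 | (2 − 28), so the pair is consistent; merging gives k ≡ 782 (mod 870), where 870 = lcm(58, 30).
The solution is unique modulo lcm(58, 30) = 870.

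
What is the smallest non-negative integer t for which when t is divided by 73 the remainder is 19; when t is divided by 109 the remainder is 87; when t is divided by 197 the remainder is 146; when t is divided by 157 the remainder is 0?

The moduli are pairwise coprime; N = 73·109·197·157 = 246102053.
N/73 = 3371261; 3371261 ≡ 48 (mod 73); 48·35 ≡ 1, so inverse 35.
N/109 = 2257817; 2257817 ≡ 100 (mod 109); 100·12 ≡ 1, so inverse 12.
N/197 = 1249249; 1249249 ≡ 72 (mod 197); 72·52 ≡ 1, so inverse 52.
N/157 = 1567529; 1567529 ≡ 41 (mod 157); 41·23 ≡ 1, so inverse 23.
t ≡ 19·3371261·35 + 87·2257817·12 + 146·1249249·52 + 0·1567529·23 = 14083347921.
14083347921 mod 246102053 = 55530900.

55530900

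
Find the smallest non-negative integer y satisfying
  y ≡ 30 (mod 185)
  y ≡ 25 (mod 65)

Combine the congruences pairwise.
gcd(185, 65) = 5 and 5 | (25 − 30), so the pair is consistent; merging gives y ≡ 1325 (mod 2405), where 2405 = lcm(185, 65).
The solution is unique modulo lcm(185, 65) = 2405.

1325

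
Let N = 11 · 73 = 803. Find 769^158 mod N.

Mod 11: 769 ≡ 10; by Fermat, exponent reduces to 158 mod 10 = 8; 10^8 ≡ 1 (mod 11).
Mod 73: 769 ≡ 39; by Fermat, exponent reduces to 158 mod 72 = 14; 39^14 ≡ 23 (mod 73).
Combine by CRT: x ≡ 1 (mod 11), x ≡ 23 (mod 73) ⇒ x ≡ 23 (mod 803).

23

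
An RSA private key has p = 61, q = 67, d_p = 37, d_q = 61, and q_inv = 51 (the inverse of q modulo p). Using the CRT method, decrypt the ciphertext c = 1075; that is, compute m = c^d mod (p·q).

m₁ = c^(d_p) mod p: c ≡ 38 (mod 61), and 38^37 mod 61 = 37.
m₂ = c^(d_q) mod q: c ≡ 3 (mod 67), and 3^61 mod 67 = 8.
h = q_inv·(m₁ − m₂) mod p = 51·(37 − 8) mod 61 = 15.
m = m₂ + h·q = 8 + 15·67 = 1013.

1013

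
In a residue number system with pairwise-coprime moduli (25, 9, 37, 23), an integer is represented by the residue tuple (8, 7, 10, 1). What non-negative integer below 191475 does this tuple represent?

From x ≡ 8 (mod 25) write x = 8 + 25t. Substituting into x ≡ 7 (mod 9) gives 25t ≡ 8 (mod 9), and since 7⁻¹ ≡ 4 (mod 9), t ≡ 5. Hence x ≡ 8 + 25·5 = 133 (mod 225).
From x ≡ 133 (mod 225) write x = 133 + 225t. Substituting into x ≡ 10 (mod 37) gives 225t ≡ 25 (mod 37), and since 3⁻¹ ≡ 25 (mod 37), t ≡ 33. Hence x ≡ 133 + 225·33 = 7558 (mod 8325).
From x ≡ 7558 (mod 8325) write x = 7558 + 8325t. Substituting into x ≡ 1 (mod 23) gives 8325t ≡ 10 (mod 23), and since 22⁻¹ ≡ 22 (mod 23), t ≡ 13. Hence x ≡ 7558 + 8325·13 = 115783 (mod 191475).

115783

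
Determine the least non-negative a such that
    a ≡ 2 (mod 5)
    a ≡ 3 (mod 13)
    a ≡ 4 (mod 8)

172

The moduli are pairwise coprime; N = 5·13·8 = 520.
N/5 = 104; 104 ≡ 4 (mod 5); 4·4 ≡ 1, so inverse 4.
N/13 = 40; 40 ≡ 1 (mod 13), inverse 1.
N/8 = 65; 65 ≡ 1 (mod 8), inverse 1.
a ≡ 2·104·4 + 3·40·1 + 4·65·1 = 1212.
1212 mod 520 = 172.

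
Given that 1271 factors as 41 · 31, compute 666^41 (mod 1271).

Mod 41: 666 ≡ 10; by Fermat, exponent reduces to 41 mod 40 = 1; 10^1 ≡ 10 (mod 41).
Mod 31: 666 ≡ 15; by Fermat, exponent reduces to 41 mod 30 = 11; 15^11 ≡ 15 (mod 31).
Combine by CRT: x ≡ 10 (mod 41), x ≡ 15 (mod 31) ⇒ x ≡ 666 (mod 1271).

666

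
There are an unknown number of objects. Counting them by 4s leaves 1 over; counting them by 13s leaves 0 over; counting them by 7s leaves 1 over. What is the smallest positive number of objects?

169

The moduli are pairwise coprime; M = 4·13·7 = 364.
M/4 = 91; 91 ≡ 3 (mod 4); 3·3 ≡ 1, so inverse 3.
M/13 = 28; 28 ≡ 2 (mod 13); 2·7 ≡ 1, so inverse 7.
M/7 = 52; 52 ≡ 3 (mod 7); 3·5 ≡ 1, so inverse 5.
N ≡ 1·91·3 + 0·28·7 + 1·52·5 = 533.
533 mod 364 = 169.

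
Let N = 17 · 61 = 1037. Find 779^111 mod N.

Mod 17: 779 ≡ 14; by Fermat, exponent reduces to 111 mod 16 = 15; 14^15 ≡ 11 (mod 17).
Mod 61: 779 ≡ 47; by Fermat, exponent reduces to 111 mod 60 = 51; 47^51 ≡ 1 (mod 61).
Combine by CRT: x ≡ 11 (mod 17), x ≡ 1 (mod 61) ⇒ x ≡ 62 (mod 1037).

62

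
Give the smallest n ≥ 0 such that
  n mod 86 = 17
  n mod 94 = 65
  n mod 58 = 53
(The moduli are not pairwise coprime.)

gcd(86, 94) = 2 and 2 | (65 − 17), so the pair is consistent; merging gives n ≡ 3543 (mod 4042), where 4042 = lcm(86, 94).
gcd(4042, 58) = 2 and 2 | (53 − 3543), so the pair is consistent; merging gives n ≡ 31837 (mod 117218), where 117218 = lcm(4042, 58).
The solution is unique modulo lcm(86, 94, 58) = 117218.

31837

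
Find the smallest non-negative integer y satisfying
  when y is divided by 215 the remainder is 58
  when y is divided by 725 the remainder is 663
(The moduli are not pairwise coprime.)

16613

gcd(215, 725) = 5 and 5 | (663 − 58), so the pair is consistent; merging gives y ≡ 16613 (mod 31175), where 31175 = lcm(215, 725).
The solution is unique modulo lcm(215, 725) = 31175.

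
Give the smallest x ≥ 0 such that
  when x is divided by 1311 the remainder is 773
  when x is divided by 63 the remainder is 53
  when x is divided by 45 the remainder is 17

gcd(1311, 63) = 3 and 3 | (53 − 773), so the pair is consistent; merging gives x ≡ 24371 (mod 27531), where 27531 = lcm(1311, 63).
gcd(27531, 45) = 9 and 9 | (17 − 24371), so the pair is consistent; merging gives x ≡ 51902 (mod 137655), where 137655 = lcm(27531, 45).
The solution is unique modulo lcm(1311, 63, 45) = 137655.

51902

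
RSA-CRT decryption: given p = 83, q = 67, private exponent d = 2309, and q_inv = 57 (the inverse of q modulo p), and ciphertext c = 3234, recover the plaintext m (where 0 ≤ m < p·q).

d_p = d mod (p−1) = 2309 mod 82 = 13; d_q = d mod (q−1) = 65.
m₁ = c^(d_p) mod p: c ≡ 80 (mod 83), and 80^13 mod 83 = 24.
m₂ = c^(d_q) mod q: c ≡ 18 (mod 67), and 18^65 mod 67 = 41.
h = q_inv·(m₁ − m₂) mod p = 57·(24 − 41) mod 83 = 27.
m = m₂ + h·q = 41 + 27·67 = 1850.

1850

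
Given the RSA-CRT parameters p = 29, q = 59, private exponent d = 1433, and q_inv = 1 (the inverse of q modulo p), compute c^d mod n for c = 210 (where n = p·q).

d_p = d mod (p−1) = 1433 mod 28 = 5; d_q = d mod (q−1) = 41.
m₁ = c^(d_p) mod p: c ≡ 7 (mod 29), and 7^5 mod 29 = 16.
m₂ = c^(d_q) mod q: c ≡ 33 (mod 59), and 33^41 mod 59 = 2.
h = q_inv·(m₁ − m₂) mod p = 1·(16 − 2) mod 29 = 14.
m = m₂ + h·q = 2 + 14·59 = 828.

828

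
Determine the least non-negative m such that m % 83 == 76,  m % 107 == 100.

8874

From m ≡ 76 (mod 83) write m = 76 + 83t. Substituting into m ≡ 100 (mod 107) gives 83t ≡ 24 (mod 107), and since 83⁻¹ ≡ 49 (mod 107), t ≡ 106. Hence m ≡ 76 + 83·106 = 8874 (mod 8881).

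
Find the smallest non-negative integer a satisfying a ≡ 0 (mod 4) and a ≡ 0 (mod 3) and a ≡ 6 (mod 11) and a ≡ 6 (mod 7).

468

The moduli are pairwise coprime; N = 4·3·11·7 = 924.
N/4 = 231; 231 ≡ 3 (mod 4); 3·3 ≡ 1, so inverse 3.
N/3 = 308; 308 ≡ 2 (mod 3); 2·2 ≡ 1, so inverse 2.
N/11 = 84; 84 ≡ 7 (mod 11); 7·8 ≡ 1, so inverse 8.
N/7 = 132; 132 ≡ 6 (mod 7); 6·6 ≡ 1, so inverse 6.
a ≡ 0·231·3 + 0·308·2 + 6·84·8 + 6·132·6 = 8784.
8784 mod 924 = 468.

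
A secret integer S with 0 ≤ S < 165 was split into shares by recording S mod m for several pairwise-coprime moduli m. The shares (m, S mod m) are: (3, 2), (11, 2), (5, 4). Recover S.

134

The moduli are pairwise coprime; N = 3·11·5 = 165.
N/3 = 55; 55 ≡ 1 (mod 3), inverse 1.
N/11 = 15; 15 ≡ 4 (mod 11); 4·3 ≡ 1, so inverse 3.
N/5 = 33; 33 ≡ 3 (mod 5); 3·2 ≡ 1, so inverse 2.
S ≡ 2·55·1 + 2·15·3 + 4·33·2 = 464.
464 mod 165 = 134.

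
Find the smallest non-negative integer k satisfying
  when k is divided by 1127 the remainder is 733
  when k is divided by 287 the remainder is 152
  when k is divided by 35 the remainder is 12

155132

gcd(1127, 287) = 7 and 7 | (152 − 733), so the pair is consistent; merging gives k ≡ 16511 (mod 46207), where 46207 = lcm(1127, 287).
gcd(46207, 35) = 7 and 7 | (12 − 16511), so the pair is consistent; merging gives k ≡ 155132 (mod 231035), where 231035 = lcm(46207, 35).
The solution is unique modulo lcm(1127, 287, 35) = 231035.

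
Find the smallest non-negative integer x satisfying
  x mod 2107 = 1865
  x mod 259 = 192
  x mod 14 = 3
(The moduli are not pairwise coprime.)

Combine the congruences pairwise.
gcd(2107, 259) = 7 and 7 | (192 − 1865), so the pair is consistent; merging gives x ≡ 10293 (mod 77959), where 77959 = lcm(2107, 259).
gcd(77959, 14) = 7 and 7 | (3 − 10293), so the pair is consistent; merging gives x ≡ 10293 (mod 155918), where 155918 = lcm(77959, 14).
The solution is unique modulo lcm(2107, 259, 14) = 155918.

10293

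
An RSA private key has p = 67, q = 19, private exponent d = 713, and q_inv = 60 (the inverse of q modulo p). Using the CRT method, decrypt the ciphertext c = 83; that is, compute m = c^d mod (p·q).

505

d_p = d mod (p−1) = 713 mod 66 = 53; d_q = d mod (q−1) = 11.
m₁ = c^(d_p) mod p: c ≡ 16 (mod 67), and 16^53 mod 67 = 36.
m₂ = c^(d_q) mod q: c ≡ 7 (mod 19), and 7^11 mod 19 = 11.
h = q_inv·(m₁ − m₂) mod p = 60·(36 − 11) mod 67 = 26.
m = m₂ + h·q = 11 + 26·19 = 505.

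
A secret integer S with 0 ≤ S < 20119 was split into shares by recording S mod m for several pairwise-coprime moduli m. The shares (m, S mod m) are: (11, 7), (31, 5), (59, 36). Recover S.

The moduli are pairwise coprime; N = 11·31·59 = 20119.
N/11 = 1829; 1829 ≡ 3 (mod 11); 3·4 ≡ 1, so inverse 4.
N/31 = 649; 649 ≡ 29 (mod 31); 29·15 ≡ 1, so inverse 15.
N/59 = 341; 341 ≡ 46 (mod 59); 46·9 ≡ 1, so inverse 9.
S ≡ 7·1829·4 + 5·649·15 + 36·341·9 = 210371.
210371 mod 20119 = 9181.

9181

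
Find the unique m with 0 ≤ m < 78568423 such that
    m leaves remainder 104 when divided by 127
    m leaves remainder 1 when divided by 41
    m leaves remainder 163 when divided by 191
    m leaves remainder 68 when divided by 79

22536635

The moduli are pairwise coprime; N = 127·41·191·79 = 78568423.
N/127 = 618649; 618649 ≡ 32 (mod 127); 32·4 ≡ 1, so inverse 4.
N/41 = 1916303; 1916303 ≡ 4 (mod 41); 4·31 ≡ 1, so inverse 31.
N/191 = 411353; 411353 ≡ 130 (mod 191); 130·72 ≡ 1, so inverse 72.
N/79 = 994537; 994537 ≡ 6 (mod 79); 6·66 ≡ 1, so inverse 66.
m ≡ 104·618649·4 + 1·1916303·31 + 163·411353·72 + 68·994537·66 = 9607884241.
9607884241 mod 78568423 = 22536635.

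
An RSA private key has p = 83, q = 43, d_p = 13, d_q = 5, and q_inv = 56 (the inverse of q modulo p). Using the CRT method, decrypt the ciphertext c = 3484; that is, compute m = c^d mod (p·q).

689

m₁ = c^(d_p) mod p: c ≡ 81 (mod 83), and 81^13 mod 83 = 25.
m₂ = c^(d_q) mod q: c ≡ 1 (mod 43), and 1^5 mod 43 = 1.
h = q_inv·(m₁ − m₂) mod p = 56·(25 − 1) mod 83 = 16.
m = m₂ + h·q = 1 + 16·43 = 689.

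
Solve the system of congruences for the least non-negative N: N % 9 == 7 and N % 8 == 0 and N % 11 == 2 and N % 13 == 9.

The moduli are pairwise coprime; M = 9·8·11·13 = 10296.
M/9 = 1144; 1144 ≡ 1 (mod 9), inverse 1.
M/8 = 1287; 1287 ≡ 7 (mod 8); 7·7 ≡ 1, so inverse 7.
M/11 = 936; 936 ≡ 1 (mod 11), inverse 1.
M/13 = 792; 792 ≡ 12 (mod 13); 12·12 ≡ 1, so inverse 12.
N ≡ 7·1144·1 + 0·1287·7 + 2·936·1 + 9·792·12 = 95416.
95416 mod 10296 = 2752.

2752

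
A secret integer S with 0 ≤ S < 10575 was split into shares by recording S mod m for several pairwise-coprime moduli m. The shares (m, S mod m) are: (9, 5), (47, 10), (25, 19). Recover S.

2219

Combine the congruences pairwise.
From S ≡ 5 (mod 9) write S = 5 + 9t. Substituting into S ≡ 10 (mod 47) gives 9t ≡ 5 (mod 47), and since 9⁻¹ ≡ 21 (mod 47), t ≡ 11. Hence S ≡ 5 + 9·11 = 104 (mod 423).
From S ≡ 104 (mod 423) write S = 104 + 423t. Substituting into S ≡ 19 (mod 25) gives 423t ≡ 15 (mod 25), and since 23⁻¹ ≡ 12 (mod 25), t ≡ 5. Hence S ≡ 104 + 423·5 = 2219 (mod 10575).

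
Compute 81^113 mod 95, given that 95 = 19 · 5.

66

Mod 19: 81 ≡ 5; by Fermat, exponent reduces to 113 mod 18 = 5; 5^5 ≡ 9 (mod 19).
Mod 5: 81 ≡ 1; by Fermat, exponent reduces to 113 mod 4 = 1; 1^1 ≡ 1 (mod 5).
Combine by CRT: x ≡ 9 (mod 19), x ≡ 1 (mod 5) ⇒ x ≡ 66 (mod 95).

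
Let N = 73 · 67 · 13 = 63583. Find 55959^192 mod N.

49193

Mod 73: 55959 ≡ 41; by Fermat, exponent reduces to 192 mod 72 = 48; 41^48 ≡ 64 (mod 73).
Mod 67: 55959 ≡ 14; by Fermat, exponent reduces to 192 mod 66 = 60; 14^60 ≡ 15 (mod 67).
Mod 13: 55959 ≡ 7; since 12 | 192, by Fermat 7^192 ≡ 1 (mod 13).
Combine by CRT: x ≡ 64 (mod 73), x ≡ 15 (mod 67), x ≡ 1 (mod 13) ⇒ x ≡ 49193 (mod 63583).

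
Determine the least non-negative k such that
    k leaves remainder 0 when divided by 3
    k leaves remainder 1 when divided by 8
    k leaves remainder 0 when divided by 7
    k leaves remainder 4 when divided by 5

From k ≡ 0 (mod 3) write k = 0 + 3t. Substituting into k ≡ 1 (mod 8) gives 3t ≡ 1 (mod 8), and since 3⁻¹ ≡ 3 (mod 8), t ≡ 3. Hence k ≡ 0 + 3·3 = 9 (mod 24).
From k ≡ 9 (mod 24) write k = 9 + 24t. Substituting into k ≡ 0 (mod 7) gives 24t ≡ 5 (mod 7), and since 3⁻¹ ≡ 5 (mod 7), t ≡ 4. Hence k ≡ 9 + 24·4 = 105 (mod 168).
From k ≡ 105 (mod 168) write k = 105 + 168t. Substituting into k ≡ 4 (mod 5) gives 168t ≡ 4 (mod 5), and since 3⁻¹ ≡ 2 (mod 5), t ≡ 3. Hence k ≡ 105 + 168·3 = 609 (mod 840).

609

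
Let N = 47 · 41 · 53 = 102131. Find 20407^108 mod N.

28848

Mod 47: 20407 ≡ 9; by Fermat, exponent reduces to 108 mod 46 = 16; 9^16 ≡ 37 (mod 47).
Mod 41: 20407 ≡ 30; by Fermat, exponent reduces to 108 mod 40 = 28; 30^28 ≡ 25 (mod 41).
Mod 53: 20407 ≡ 2; by Fermat, exponent reduces to 108 mod 52 = 4; 2^4 ≡ 16 (mod 53).
Combine by CRT: x ≡ 37 (mod 47), x ≡ 25 (mod 41), x ≡ 16 (mod 53) ⇒ x ≡ 28848 (mod 102131).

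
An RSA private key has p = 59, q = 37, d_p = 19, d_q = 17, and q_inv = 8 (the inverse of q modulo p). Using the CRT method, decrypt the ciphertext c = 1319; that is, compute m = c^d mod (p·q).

m₁ = c^(d_p) mod p: c ≡ 21 (mod 59), and 21^19 mod 59 = 46.
m₂ = c^(d_q) mod q: c ≡ 24 (mod 37), and 24^17 mod 37 = 20.
h = q_inv·(m₁ − m₂) mod p = 8·(46 − 20) mod 59 = 31.
m = m₂ + h·q = 20 + 31·37 = 1167.

1167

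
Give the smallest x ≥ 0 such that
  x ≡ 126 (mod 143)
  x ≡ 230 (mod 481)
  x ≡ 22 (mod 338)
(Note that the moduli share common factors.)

41596

gcd(143, 481) = 13 and 13 | (230 − 126), so the pair is consistent; merging gives x ≡ 4559 (mod 5291), where 5291 = lcm(143, 481).
gcd(5291, 338) = 13 and 13 | (22 − 4559), so the pair is consistent; merging gives x ≡ 41596 (mod 137566), where 137566 = lcm(5291, 338).
The solution is unique modulo lcm(143, 481, 338) = 137566.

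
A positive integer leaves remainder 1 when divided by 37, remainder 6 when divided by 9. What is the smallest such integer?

From N ≡ 1 (mod 37) write N = 1 + 37t. Substituting into N ≡ 6 (mod 9) gives 37t ≡ 5 (mod 9), and since 1⁻¹ ≡ 1 (mod 9), t ≡ 5. Hence N ≡ 1 + 37·5 = 186 (mod 333).

186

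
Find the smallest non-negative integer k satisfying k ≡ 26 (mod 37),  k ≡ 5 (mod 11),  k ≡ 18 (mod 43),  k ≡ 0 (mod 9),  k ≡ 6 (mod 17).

The moduli are pairwise coprime; N = 37·11·43·9·17 = 2677653.
N/37 = 72369; 72369 ≡ 34 (mod 37); 34·12 ≡ 1, so inverse 12.
N/11 = 243423; 243423 ≡ 4 (mod 11); 4·3 ≡ 1, so inverse 3.
N/43 = 62271; 62271 ≡ 7 (mod 43); 7·37 ≡ 1, so inverse 37.
N/9 = 297517; 297517 ≡ 4 (mod 9); 4·7 ≡ 1, so inverse 7.
N/17 = 157509; 157509 ≡ 4 (mod 17); 4·13 ≡ 1, so inverse 13.
k ≡ 26·72369·12 + 5·243423·3 + 18·62271·37 + 0·297517·7 + 6·157509·13 = 79988661.
79988661 mod 2677653 = 2336724.

2336724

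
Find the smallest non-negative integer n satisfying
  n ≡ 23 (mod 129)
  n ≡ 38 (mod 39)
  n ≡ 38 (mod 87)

24920

gcd(129, 39) = 3 and 3 | (38 − 23), so the pair is consistent; merging gives n ≡ 1442 (mod 1677), where 1677 = lcm(129, 39).
gcd(1677, 87) = 3 and 3 | (38 − 1442), so the pair is consistent; merging gives n ≡ 24920 (mod 48633), where 48633 = lcm(1677, 87).
The solution is unique modulo lcm(129, 39, 87) = 48633.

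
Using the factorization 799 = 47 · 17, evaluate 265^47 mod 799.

Mod 47: 265 ≡ 30; by Fermat, exponent reduces to 47 mod 46 = 1; 30^1 ≡ 30 (mod 47).
Mod 17: 265 ≡ 10; by Fermat, exponent reduces to 47 mod 16 = 15; 10^15 ≡ 12 (mod 17).
Combine by CRT: x ≡ 30 (mod 47), x ≡ 12 (mod 17) ⇒ x ≡ 641 (mod 799).

641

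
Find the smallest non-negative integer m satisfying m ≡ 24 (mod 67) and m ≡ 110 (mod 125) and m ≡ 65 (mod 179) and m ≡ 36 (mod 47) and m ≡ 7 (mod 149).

The moduli are pairwise coprime; N = 67·125·179·47·149 = 10498372375.
N/67 = 156692125; 156692125 ≡ 29 (mod 67); 29·37 ≡ 1, so inverse 37.
N/125 = 83986979; 83986979 ≡ 104 (mod 125); 104·119 ≡ 1, so inverse 119.
N/179 = 58650125; 58650125 ≡ 59 (mod 179); 59·88 ≡ 1, so inverse 88.
N/47 = 223369625; 223369625 ≡ 10 (mod 47); 10·33 ≡ 1, so inverse 33.
N/149 = 70458875; 70458875 ≡ 53 (mod 149); 53·45 ≡ 1, so inverse 45.
m ≡ 24·156692125·37 + 110·83986979·119 + 65·58650125·88 + 36·223369625·33 + 7·70458875·45 = 1861568537235.
1861568537235 mod 10498372375 = 3356626860.

3356626860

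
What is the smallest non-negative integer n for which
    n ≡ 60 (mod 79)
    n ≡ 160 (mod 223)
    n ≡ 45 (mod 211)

The moduli are pairwise coprime; M = 79·223·211 = 3717187.
M/79 = 47053; 47053 ≡ 48 (mod 79); 48·28 ≡ 1, so inverse 28.
M/223 = 16669; 16669 ≡ 167 (mod 223); 167·219 ≡ 1, so inverse 219.
M/211 = 17617; 17617 ≡ 104 (mod 211); 104·140 ≡ 1, so inverse 140.
n ≡ 60·47053·28 + 160·16669·219 + 45·17617·140 = 774117900.
774117900 mod 3717187 = 943004.

943004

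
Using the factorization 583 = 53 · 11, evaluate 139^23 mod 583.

Mod 53: 139 ≡ 33; 33^23 ≡ 35 (mod 53).
Mod 11: 139 ≡ 7; by Fermat, exponent reduces to 23 mod 10 = 3; 7^3 ≡ 2 (mod 11).
Combine by CRT: x ≡ 35 (mod 53), x ≡ 2 (mod 11) ⇒ x ≡ 35 (mod 583).

35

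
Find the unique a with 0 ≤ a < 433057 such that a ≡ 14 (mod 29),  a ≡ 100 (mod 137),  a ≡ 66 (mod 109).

From a ≡ 14 (mod 29) write a = 14 + 29t. Substituting into a ≡ 100 (mod 137) gives 29t ≡ 86 (mod 137), and since 29⁻¹ ≡ 52 (mod 137), t ≡ 88. Hence a ≡ 14 + 29·88 = 2566 (mod 3973).
From a ≡ 2566 (mod 3973) write a = 2566 + 3973t. Substituting into a ≡ 66 (mod 109) gives 3973t ≡ 7 (mod 109), and since 49⁻¹ ≡ 89 (mod 109), t ≡ 78. Hence a ≡ 2566 + 3973·78 = 312460 (mod 433057).

312460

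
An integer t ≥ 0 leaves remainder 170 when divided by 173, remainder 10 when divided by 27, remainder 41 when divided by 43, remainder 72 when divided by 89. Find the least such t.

The moduli are pairwise coprime; N = 173·27·43·89 = 17875917.
N/173 = 103329; 103329 ≡ 48 (mod 173); 48·155 ≡ 1, so inverse 155.
N/27 = 662071; 662071 ≡ 4 (mod 27); 4·7 ≡ 1, so inverse 7.
N/43 = 415719; 415719 ≡ 38 (mod 43); 38·17 ≡ 1, so inverse 17.
N/89 = 200853; 200853 ≡ 69 (mod 89); 69·40 ≡ 1, so inverse 40.
t ≡ 170·103329·155 + 10·662071·7 + 41·415719·17 + 72·200853·40 = 3637276903.
3637276903 mod 17875917 = 8465752.

8465752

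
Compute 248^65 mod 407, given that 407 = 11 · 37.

Mod 11: 248 ≡ 6; by Fermat, exponent reduces to 65 mod 10 = 5; 6^5 ≡ 10 (mod 11).
Mod 37: 248 ≡ 26; by Fermat, exponent reduces to 65 mod 36 = 29; 26^29 ≡ 10 (mod 37).
Combine by CRT: x ≡ 10 (mod 11), x ≡ 10 (mod 37) ⇒ x ≡ 10 (mod 407).

10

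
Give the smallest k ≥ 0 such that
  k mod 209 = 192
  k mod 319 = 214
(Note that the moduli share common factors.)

4999

Combine the congruences pairwise.
gcd(209, 319) = 11 and 11 | (214 − 192), so the pair is consistent; merging gives k ≡ 4999 (mod 6061), where 6061 = lcm(209, 319).
The solution is unique modulo lcm(209, 319) = 6061.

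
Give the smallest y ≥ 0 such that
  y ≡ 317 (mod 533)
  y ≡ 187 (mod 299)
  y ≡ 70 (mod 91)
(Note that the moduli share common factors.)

62678

gcd(533, 299) = 13 and 13 | (187 − 317), so the pair is consistent; merging gives y ≡ 1383 (mod 12259), where 12259 = lcm(533, 299).
gcd(12259, 91) = 13 and 13 | (70 − 1383), so the pair is consistent; merging gives y ≡ 62678 (mod 85813), where 85813 = lcm(12259, 91).
The solution is unique modulo lcm(533, 299, 91) = 85813.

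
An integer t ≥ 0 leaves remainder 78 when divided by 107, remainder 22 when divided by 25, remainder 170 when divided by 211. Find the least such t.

360347

The moduli are pairwise coprime; N = 107·25·211 = 564425.
N/107 = 5275; 5275 ≡ 32 (mod 107); 32·97 ≡ 1, so inverse 97.
N/25 = 22577; 22577 ≡ 2 (mod 25); 2·13 ≡ 1, so inverse 13.
N/211 = 2675; 2675 ≡ 143 (mod 211); 143·121 ≡ 1, so inverse 121.
t ≡ 78·5275·97 + 22·22577·13 + 170·2675·121 = 101392422.
101392422 mod 564425 = 360347.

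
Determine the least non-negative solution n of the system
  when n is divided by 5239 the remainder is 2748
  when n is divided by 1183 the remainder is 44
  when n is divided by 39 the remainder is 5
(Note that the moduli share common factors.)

60377

gcd(5239, 1183) = 169 and 169 | (44 − 2748), so the pair is consistent; merging gives n ≡ 23704 (mod 36673), where 36673 = lcm(5239, 1183).
gcd(36673, 39) = 13 and 13 | (5 − 23704), so the pair is consistent; merging gives n ≡ 60377 (mod 110019), where 110019 = lcm(36673, 39).
The solution is unique modulo lcm(5239, 1183, 39) = 110019.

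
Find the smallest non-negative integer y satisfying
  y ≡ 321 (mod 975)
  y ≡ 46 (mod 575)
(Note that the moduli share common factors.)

gcd(975, 575) = 25 and 25 | (46 − 321), so the pair is consistent; merging gives y ≡ 17871 (mod 22425), where 22425 = lcm(975, 575).
The solution is unique modulo lcm(975, 575) = 22425.

17871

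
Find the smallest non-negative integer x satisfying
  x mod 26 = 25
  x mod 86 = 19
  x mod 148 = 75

gcd(26, 86) = 2 and 2 | (19 − 25), so the pair is consistent; merging gives x ≡ 363 (mod 1118), where 1118 = lcm(26, 86).
gcd(1118, 148) = 2 and 2 | (75 − 363), so the pair is consistent; merging gives x ≡ 42847 (mod 82732), where 82732 = lcm(1118, 148).
The solution is unique modulo lcm(26, 86, 148) = 82732.

42847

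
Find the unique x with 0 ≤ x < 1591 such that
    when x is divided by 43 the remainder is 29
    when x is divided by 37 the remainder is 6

1190

Combine the congruences pairwise.
From x ≡ 29 (mod 43) write x = 29 + 43t. Substituting into x ≡ 6 (mod 37) gives 43t ≡ 14 (mod 37), and since 6⁻¹ ≡ 31 (mod 37), t ≡ 27. Hence x ≡ 29 + 43·27 = 1190 (mod 1591).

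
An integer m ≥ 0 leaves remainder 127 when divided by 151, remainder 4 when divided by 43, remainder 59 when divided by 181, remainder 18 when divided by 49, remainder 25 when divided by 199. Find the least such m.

9512766379

From m ≡ 127 (mod 151) write m = 127 + 151t. Substituting into m ≡ 4 (mod 43) gives 151t ≡ 6 (mod 43), and since 22⁻¹ ≡ 2 (mod 43), t ≡ 12. Hence m ≡ 127 + 151·12 = 1939 (mod 6493).
From m ≡ 1939 (mod 6493) write m = 1939 + 6493t. Substituting into m ≡ 59 (mod 181) gives 6493t ≡ 111 (mod 181), and since 158⁻¹ ≡ 118 (mod 181), t ≡ 66. Hence m ≡ 1939 + 6493·66 = 430477 (mod 1175233).
From m ≡ 430477 (mod 1175233) write m = 430477 + 1175233t. Substituting into m ≡ 18 (mod 49) gives 1175233t ≡ 6 (mod 49), and since 17⁻¹ ≡ 26 (mod 49), t ≡ 9. Hence m ≡ 430477 + 1175233·9 = 11007574 (mod 57586417).
From m ≡ 11007574 (mod 57586417) write m = 11007574 + 57586417t. Substituting into m ≡ 25 (mod 199) gives 57586417t ≡ 136 (mod 199), and since 195⁻¹ ≡ 149 (mod 199), t ≡ 165. Hence m ≡ 11007574 + 57586417·165 = 9512766379 (mod 11459696983).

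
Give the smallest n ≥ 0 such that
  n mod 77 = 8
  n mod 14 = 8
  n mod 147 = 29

470

gcd(77, 14) = 7 and 7 | (8 − 8), so the pair is consistent; merging gives n ≡ 8 (mod 154), where 154 = lcm(77, 14).
gcd(154, 147) = 7 and 7 | (29 − 8), so the pair is consistent; merging gives n ≡ 470 (mod 3234), where 3234 = lcm(154, 147).
The solution is unique modulo lcm(77, 14, 147) = 3234.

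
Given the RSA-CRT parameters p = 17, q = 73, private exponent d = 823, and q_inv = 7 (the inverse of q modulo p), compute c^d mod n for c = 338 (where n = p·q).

d_p = d mod (p−1) = 823 mod 16 = 7; d_q = d mod (q−1) = 31.
m₁ = c^(d_p) mod p: c ≡ 15 (mod 17), and 15^7 mod 17 = 8.
m₂ = c^(d_q) mod q: c ≡ 46 (mod 73), and 46^31 mod 73 = 27.
h = q_inv·(m₁ − m₂) mod p = 7·(8 − 27) mod 17 = 3.
m = m₂ + h·q = 27 + 3·73 = 246.

246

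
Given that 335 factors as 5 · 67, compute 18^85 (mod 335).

258

Mod 5: 18 ≡ 3; by Fermat, exponent reduces to 85 mod 4 = 1; 3^1 ≡ 3 (mod 5).
Mod 67: 18 ≡ 18; by Fermat, exponent reduces to 85 mod 66 = 19; 18^19 ≡ 57 (mod 67).
Combine by CRT: x ≡ 3 (mod 5), x ≡ 57 (mod 67) ⇒ x ≡ 258 (mod 335).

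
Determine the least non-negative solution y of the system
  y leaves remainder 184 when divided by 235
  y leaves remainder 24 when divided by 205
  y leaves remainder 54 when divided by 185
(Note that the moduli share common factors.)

284769

Combine the congruences pairwise.
gcd(235, 205) = 5 and 5 | (24 − 184), so the pair is consistent; merging gives y ≡ 5354 (mod 9635), where 9635 = lcm(235, 205).
gcd(9635, 185) = 5 and 5 | (54 − 5354), so the pair is consistent; merging gives y ≡ 284769 (mod 356495), where 356495 = lcm(9635, 185).
The solution is unique modulo lcm(235, 205, 185) = 356495.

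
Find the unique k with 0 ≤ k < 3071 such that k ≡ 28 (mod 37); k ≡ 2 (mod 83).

583

Combine the congruences pairwise.
From k ≡ 28 (mod 37) write k = 28 + 37t. Substituting into k ≡ 2 (mod 83) gives 37t ≡ 57 (mod 83), and since 37⁻¹ ≡ 9 (mod 83), t ≡ 15. Hence k ≡ 28 + 37·15 = 583 (mod 3071).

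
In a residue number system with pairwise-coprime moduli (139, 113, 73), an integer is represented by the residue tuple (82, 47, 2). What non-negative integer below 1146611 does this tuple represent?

The moduli are pairwise coprime; N = 139·113·73 = 1146611.
N/139 = 8249; 8249 ≡ 48 (mod 139); 48·84 ≡ 1, so inverse 84.
N/113 = 10147; 10147 ≡ 90 (mod 113); 90·54 ≡ 1, so inverse 54.
N/73 = 15707; 15707 ≡ 12 (mod 73); 12·67 ≡ 1, so inverse 67.
x ≡ 82·8249·84 + 47·10147·54 + 2·15707·67 = 84676936.
84676936 mod 1146611 = 974333.

974333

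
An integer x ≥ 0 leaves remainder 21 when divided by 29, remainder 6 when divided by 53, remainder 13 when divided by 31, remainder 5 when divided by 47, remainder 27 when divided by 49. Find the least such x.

From x ≡ 21 (mod 29) write x = 21 + 29t. Substituting into x ≡ 6 (mod 53) gives 29t ≡ 38 (mod 53), and since 29⁻¹ ≡ 11 (mod 53), t ≡ 47. Hence x ≡ 21 + 29·47 = 1384 (mod 1537).
From x ≡ 1384 (mod 1537) write x = 1384 + 1537t. Substituting into x ≡ 13 (mod 31) gives 1537t ≡ 24 (mod 31), and since 18⁻¹ ≡ 19 (mod 31), t ≡ 22. Hence x ≡ 1384 + 1537·22 = 35198 (mod 47647).
From x ≡ 35198 (mod 47647) write x = 35198 + 47647t. Substituting into x ≡ 5 (mod 47) gives 47647t ≡ 10 (mod 47), and since 36⁻¹ ≡ 17 (mod 47), t ≡ 29. Hence x ≡ 35198 + 47647·29 = 1416961 (mod 2239409).
From x ≡ 1416961 (mod 2239409) write x = 1416961 + 2239409t. Substituting into x ≡ 27 (mod 49) gives 2239409t ≡ 48 (mod 49), and since 11⁻¹ ≡ 9 (mod 49), t ≡ 40. Hence x ≡ 1416961 + 2239409·40 = 90993321 (mod 109731041).

90993321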